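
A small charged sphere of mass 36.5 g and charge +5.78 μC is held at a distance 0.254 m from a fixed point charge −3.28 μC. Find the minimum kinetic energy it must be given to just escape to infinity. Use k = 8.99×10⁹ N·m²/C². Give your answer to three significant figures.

To just escape, total mechanical energy must reach zero at infinity: ½mv²_min + U = 0, so ½mv²_min = −U = |kQq|/r.
|U| = |kQq|/r = (8.99×10⁹ N·m²/C²)(3.28×10⁻⁶)(5.78×10⁻⁶)/(0.254) = 0.671 J.

0.671 J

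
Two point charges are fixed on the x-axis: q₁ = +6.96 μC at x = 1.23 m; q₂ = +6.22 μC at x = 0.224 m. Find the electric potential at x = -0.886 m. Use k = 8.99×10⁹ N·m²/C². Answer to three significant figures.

7.99×10⁴ V

The total potential is the scalar sum of each charge's contribution, V = Σ kqᵢ/rᵢ.
Distances from the field point to each charge: r₁ = 2.12 m, r₂ = 1.11 m.
V = k[(6.96×10⁻⁶)/(2.12) + (6.22×10⁻⁶)/(1.11)] = 7.99×10⁴ V.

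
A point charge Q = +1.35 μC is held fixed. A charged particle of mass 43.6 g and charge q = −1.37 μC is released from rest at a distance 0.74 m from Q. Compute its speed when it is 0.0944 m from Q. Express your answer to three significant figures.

Only the electrostatic force acts, so mechanical energy is conserved: ½mv² = U₁ − U₂ = kQq(1/r₁ − 1/r₂).
U₁ − U₂ = (8.99×10⁹ N·m²/C²)(1.35×10⁻⁶ C)(-1.37×10⁻⁶ C)(1/0.740 − 1/0.0944) = 0.154 J.
v = √(2·0.154/0.0436) = 2.65 m/s.

2.65 m/s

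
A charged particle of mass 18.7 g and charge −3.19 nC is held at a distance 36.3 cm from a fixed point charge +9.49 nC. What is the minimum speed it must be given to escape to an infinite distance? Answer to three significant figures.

8.95×10⁻³ m/s

To just escape, total mechanical energy must reach zero at infinity: ½mv²_min + U = 0, so ½mv²_min = −U = |kQq|/r.
|U| = |kQq|/r = (8.99×10⁹ N·m²/C²)(9.49×10⁻⁹)(3.19×10⁻⁹)/(0.363) = 7.50×10⁻⁷ J.
v_min = √(2|U|/m) = √(2·7.50×10⁻⁷/0.0187) = 8.95×10⁻³ m/s.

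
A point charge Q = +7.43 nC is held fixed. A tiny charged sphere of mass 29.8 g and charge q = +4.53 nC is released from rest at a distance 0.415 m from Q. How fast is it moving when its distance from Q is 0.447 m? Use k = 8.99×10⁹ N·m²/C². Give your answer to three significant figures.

Only the electrostatic force acts, so mechanical energy is conserved: ½mv² = U₁ − U₂ = kQq(1/r₁ − 1/r₂).
U₁ − U₂ = (8.99×10⁹ N·m²/C²)(7.43×10⁻⁹ C)(4.53×10⁻⁹ C)(1/0.415 − 1/0.447) = 5.22×10⁻⁸ J.
v = √(2·5.22×10⁻⁸/0.0298) = 1.87×10⁻³ m/s.

1.87×10⁻³ m/s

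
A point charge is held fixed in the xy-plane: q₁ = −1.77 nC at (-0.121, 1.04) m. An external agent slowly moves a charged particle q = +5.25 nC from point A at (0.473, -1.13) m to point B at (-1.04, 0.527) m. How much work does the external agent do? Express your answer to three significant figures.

-4.22×10⁻⁸ J

For quasistatic motion the external work equals the change in potential energy: W_ext = qΔV = q(V_B − V_A).
At A: distance to the source charge is 2.25 m; V_A = kq₁/r = -7.07 V.
At B: distance to the source charge is 1.05 m; V_B = kq₁/r = -15.1 V.
ΔV = V_B − V_A = -8.05 V.
W_ext = qΔV = (5.25×10⁻⁹ C)(-8.05 V) = -4.22×10⁻⁸ J.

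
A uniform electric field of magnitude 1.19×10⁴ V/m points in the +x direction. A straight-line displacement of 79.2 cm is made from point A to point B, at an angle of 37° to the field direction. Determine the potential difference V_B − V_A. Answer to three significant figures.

Only the component of displacement along E changes the potential: ΔV = −E·d·cosθ.
ΔV = −(1.19×10⁴ V/m)(0.792 m)cos37° = -7530 V.

-7530 V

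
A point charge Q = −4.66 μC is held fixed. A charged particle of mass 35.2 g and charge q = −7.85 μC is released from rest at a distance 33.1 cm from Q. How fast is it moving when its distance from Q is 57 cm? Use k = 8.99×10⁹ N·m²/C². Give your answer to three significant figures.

4.87 m/s

Only the electrostatic force acts, so mechanical energy is conserved: ½mv² = U₁ − U₂ = kQq(1/r₁ − 1/r₂).
U₁ − U₂ = (8.99×10⁹ N·m²/C²)(-4.66×10⁻⁶ C)(-7.85×10⁻⁶ C)(1/0.331 − 1/0.570) = 0.417 J.
v = √(2·0.417/0.0352) = 4.87 m/s.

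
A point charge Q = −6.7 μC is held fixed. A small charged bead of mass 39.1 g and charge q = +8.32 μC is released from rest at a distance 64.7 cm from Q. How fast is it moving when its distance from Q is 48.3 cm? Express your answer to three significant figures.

3.67 m/s

Only the electrostatic force acts, so mechanical energy is conserved: ½mv² = U₁ − U₂ = kQq(1/r₁ − 1/r₂).
U₁ − U₂ = (8.99×10⁹ N·m²/C²)(-6.70×10⁻⁶ C)(8.32×10⁻⁶ C)(1/0.647 − 1/0.483) = 0.263 J.
v = √(2·0.263/0.0391) = 3.67 m/s.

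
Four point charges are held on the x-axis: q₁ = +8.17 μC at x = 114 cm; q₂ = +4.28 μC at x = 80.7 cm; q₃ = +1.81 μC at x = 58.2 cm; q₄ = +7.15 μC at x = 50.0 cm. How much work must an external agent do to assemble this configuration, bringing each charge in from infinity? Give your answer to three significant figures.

The assembly work is the sum of pairwise potential energies, U = Σ_{i<j} kqᵢqⱼ/rᵢⱼ.
Pair separations: r₁₂ = 0.333 m, r₁₃ = 0.558 m, r₁₄ = 0.640 m, r₂₃ = 0.225 m, r₂₄ = 0.307 m, r₃₄ = 0.0820 m.
Summing all 6 pair terms gives U = 4.63 J.

4.63 J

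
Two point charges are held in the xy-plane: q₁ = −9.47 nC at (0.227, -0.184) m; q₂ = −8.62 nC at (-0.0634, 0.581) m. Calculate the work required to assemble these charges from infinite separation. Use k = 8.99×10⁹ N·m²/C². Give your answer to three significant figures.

8.97×10⁻⁷ J

The work to assemble the configuration equals its total potential energy, U = Σ kqᵢqⱼ/rᵢⱼ over all pairs.
Pair separations: r₁₂ = 0.818 m.
U = (8.97×10⁻⁷) = 8.97×10⁻⁷ J.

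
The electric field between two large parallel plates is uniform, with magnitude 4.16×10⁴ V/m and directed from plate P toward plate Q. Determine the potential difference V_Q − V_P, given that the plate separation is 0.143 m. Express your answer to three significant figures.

-5950 V

In a uniform field, potential decreases in the direction of E: ΔV = −E·d for a displacement d parallel to E.
Going from P to Q is a displacement of 0.143 m along the field, so V_Q − V_P = −Ed = -5950 V.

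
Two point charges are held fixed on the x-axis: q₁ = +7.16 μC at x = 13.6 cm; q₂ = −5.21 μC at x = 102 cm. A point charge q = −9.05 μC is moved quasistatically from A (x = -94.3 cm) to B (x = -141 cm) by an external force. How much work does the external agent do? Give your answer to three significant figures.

For quasistatic motion the external work equals the change in potential energy: W_ext = qΔV = q(V_B − V_A).
At A: distances to the source charges are 1.08 m, 1.96 m; V_A = Σ kqᵢ/rᵢ = 3.58×10⁴ V.
At B: distances to the source charges are 1.55 m, 2.43 m; V_B = Σ kqᵢ/rᵢ = 2.24×10⁴ V.
ΔV = V_B − V_A = -1.34×10⁴ V.
W_ext = qΔV = (-9.05×10⁻⁶ C)(-1.34×10⁴ V) = 0.122 J.

0.122 J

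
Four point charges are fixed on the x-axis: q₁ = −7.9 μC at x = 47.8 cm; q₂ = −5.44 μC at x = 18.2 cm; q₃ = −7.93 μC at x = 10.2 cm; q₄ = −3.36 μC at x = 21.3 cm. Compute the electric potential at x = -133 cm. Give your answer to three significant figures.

-1.41×10⁵ V

Electric potential is a scalar, so the contributions from each charge add algebraically: V = Σ kqᵢ/rᵢ.
Distances from the field point to each charge: r₁ = 1.81 m, r₂ = 1.51 m, r₃ = 1.43 m, r₄ = 1.54 m.
V = k[(-7.90×10⁻⁶)/(1.81) + (-5.44×10⁻⁶)/(1.51) + (-7.93×10⁻⁶)/(1.43) + (-3.36×10⁻⁶)/(1.54)] = -1.41×10⁵ V.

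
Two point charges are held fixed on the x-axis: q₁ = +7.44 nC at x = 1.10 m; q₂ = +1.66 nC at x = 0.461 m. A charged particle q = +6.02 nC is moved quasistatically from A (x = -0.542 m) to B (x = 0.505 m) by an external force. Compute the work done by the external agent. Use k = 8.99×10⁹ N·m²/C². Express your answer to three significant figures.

2.38×10⁻⁶ J

For quasistatic motion the external work equals the change in potential energy: W_ext = qΔV = q(V_B − V_A).
At A: distances to the source charges are 1.64 m, 1.00 m; V_A = Σ kqᵢ/rᵢ = 55.6 V.
At B: distances to the source charges are 0.595 m, 0.0440 m; V_B = Σ kqᵢ/rᵢ = 452 V.
ΔV = V_B − V_A = 396 V.
W_ext = qΔV = (6.02×10⁻⁹ C)(396 V) = 2.38×10⁻⁶ J.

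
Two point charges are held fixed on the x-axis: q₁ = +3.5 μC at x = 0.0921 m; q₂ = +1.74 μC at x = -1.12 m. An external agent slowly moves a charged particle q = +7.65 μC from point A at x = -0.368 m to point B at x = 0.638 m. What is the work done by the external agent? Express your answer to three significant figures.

-0.173 J

For quasistatic motion the external work equals the change in potential energy: W_ext = qΔV = q(V_B − V_A).
At A: distances to the source charges are 0.460 m, 0.752 m; V_A = Σ kqᵢ/rᵢ = 8.92×10⁴ V.
At B: distances to the source charges are 0.546 m, 1.76 m; V_B = Σ kqᵢ/rᵢ = 6.65×10⁴ V.
ΔV = V_B − V_A = -2.27×10⁴ V.
W_ext = qΔV = (7.65×10⁻⁶ C)(-2.27×10⁴ V) = -0.173 J.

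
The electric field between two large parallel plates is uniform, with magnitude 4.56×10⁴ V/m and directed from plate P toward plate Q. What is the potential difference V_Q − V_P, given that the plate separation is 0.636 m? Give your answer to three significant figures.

In a uniform field, potential decreases in the direction of E: ΔV = −E·d for a displacement d parallel to E.
Going from P to Q is a displacement of 0.636 m along the field, so V_Q − V_P = −Ed = -2.90×10⁴ V.

-2.90×10⁴ V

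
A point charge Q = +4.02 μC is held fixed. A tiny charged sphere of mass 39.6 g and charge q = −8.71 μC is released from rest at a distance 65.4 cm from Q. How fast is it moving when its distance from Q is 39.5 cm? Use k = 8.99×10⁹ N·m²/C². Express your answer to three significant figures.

Only the electrostatic force acts, so mechanical energy is conserved: ½mv² = U₁ − U₂ = kQq(1/r₁ − 1/r₂).
U₁ − U₂ = (8.99×10⁹ N·m²/C²)(4.02×10⁻⁶ C)(-8.71×10⁻⁶ C)(1/0.654 − 1/0.395) = 0.316 J.
v = √(2·0.316/0.0396) = 3.99 m/s.

3.99 m/s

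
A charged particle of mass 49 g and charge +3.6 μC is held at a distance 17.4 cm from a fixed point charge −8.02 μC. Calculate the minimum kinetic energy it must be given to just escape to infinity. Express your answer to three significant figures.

To just escape, total mechanical energy must reach zero at infinity: ½mv²_min + U = 0, so ½mv²_min = −U = |kQq|/r.
|U| = |kQq|/r = (8.99×10⁹ N·m²/C²)(8.02×10⁻⁶)(3.60×10⁻⁶)/(0.174) = 1.49 J.

1.49 J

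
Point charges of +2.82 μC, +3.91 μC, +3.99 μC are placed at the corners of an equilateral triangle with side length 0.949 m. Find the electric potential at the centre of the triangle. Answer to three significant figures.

1.76×10⁵ V

The total potential is the scalar sum of each charge's contribution, V = Σ kqᵢ/rᵢ.
The distance from each vertex to the centroid is a/√3 = 0.548 m.
V = k[(2.82×10⁻⁶)/(0.548) + (3.91×10⁻⁶)/(0.548) + (3.99×10⁻⁶)/(0.548)] = 1.76×10⁵ V.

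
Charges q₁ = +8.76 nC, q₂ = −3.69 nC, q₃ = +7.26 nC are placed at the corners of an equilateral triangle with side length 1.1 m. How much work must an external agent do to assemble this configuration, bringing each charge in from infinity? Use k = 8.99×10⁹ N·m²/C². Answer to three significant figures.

The work to assemble the configuration equals its total potential energy, U = Σ kqᵢqⱼ/rᵢⱼ over all pairs.
All three pair separations equal the side length, 1.10 m.
U = (-2.64×10⁻⁷) + (5.20×10⁻⁷) + (-2.19×10⁻⁷) = 3.66×10⁻⁸ J.

3.66×10⁻⁸ J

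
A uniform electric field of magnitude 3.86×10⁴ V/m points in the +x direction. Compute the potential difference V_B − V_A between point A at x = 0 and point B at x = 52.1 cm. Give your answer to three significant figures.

-2.01×10⁴ V

In a uniform field, potential decreases in the direction of E: V_B − V_A = −E·Δx.
V_B − V_A = −(3.86×10⁴ V/m)(0.521 m) = -2.01×10⁴ V.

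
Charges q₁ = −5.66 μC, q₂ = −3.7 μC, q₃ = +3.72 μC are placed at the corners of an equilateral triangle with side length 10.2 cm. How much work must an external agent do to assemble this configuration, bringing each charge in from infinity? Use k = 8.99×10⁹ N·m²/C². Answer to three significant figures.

The assembly work is the sum of pairwise potential energies, U = Σ_{i<j} kqᵢqⱼ/rᵢⱼ.
All three pair separations equal the side length, 0.102 m.
U = (1.85) + (-1.86) + (-1.21) = -1.22 J.

-1.22 J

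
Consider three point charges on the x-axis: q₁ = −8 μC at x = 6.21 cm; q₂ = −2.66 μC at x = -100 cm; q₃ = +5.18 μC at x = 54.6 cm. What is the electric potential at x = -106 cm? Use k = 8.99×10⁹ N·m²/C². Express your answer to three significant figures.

-4.34×10⁵ V

The total potential is the scalar sum of each charge's contribution, V = Σ kqᵢ/rᵢ.
Distances from the field point to each charge: r₁ = 1.12 m, r₂ = 0.0600 m, r₃ = 1.61 m.
V = k[(-8.00×10⁻⁶)/(1.12) + (-2.66×10⁻⁶)/(0.0600) + (5.18×10⁻⁶)/(1.61)] = -4.34×10⁵ V.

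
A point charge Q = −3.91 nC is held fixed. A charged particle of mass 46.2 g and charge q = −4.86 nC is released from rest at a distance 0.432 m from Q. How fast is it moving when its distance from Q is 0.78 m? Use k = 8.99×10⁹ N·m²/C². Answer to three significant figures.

Only the electrostatic force acts, so mechanical energy is conserved: ½mv² = U₁ − U₂ = kQq(1/r₁ − 1/r₂).
U₁ − U₂ = (8.99×10⁹ N·m²/C²)(-3.91×10⁻⁹ C)(-4.86×10⁻⁹ C)(1/0.432 − 1/0.780) = 1.76×10⁻⁷ J.
v = √(2·1.76×10⁻⁷/0.0462) = 2.76×10⁻³ m/s.

2.76×10⁻³ m/s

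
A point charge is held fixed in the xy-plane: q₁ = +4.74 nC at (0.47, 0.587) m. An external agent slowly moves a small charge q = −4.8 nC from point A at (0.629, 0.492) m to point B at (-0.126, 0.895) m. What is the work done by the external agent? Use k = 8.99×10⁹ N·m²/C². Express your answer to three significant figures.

7.99×10⁻⁷ J

For quasistatic motion the external work equals the change in potential energy: W_ext = qΔV = q(V_B − V_A).
At A: distance to the source charge is 0.185 m; V_A = kq₁/r = 230 V.
At B: distance to the source charge is 0.671 m; V_B = kq₁/r = 63.5 V.
ΔV = V_B − V_A = -167 V.
W_ext = qΔV = (-4.80×10⁻⁹ C)(-167 V) = 7.99×10⁻⁷ J.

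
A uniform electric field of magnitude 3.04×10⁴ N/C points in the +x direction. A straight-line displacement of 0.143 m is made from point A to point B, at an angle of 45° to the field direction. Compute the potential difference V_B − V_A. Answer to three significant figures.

-3070 V

Only the component of displacement along E changes the potential: ΔV = −E·d·cosθ.
ΔV = −(3.04×10⁴ V/m)(0.143 m)cos45° = -3070 V.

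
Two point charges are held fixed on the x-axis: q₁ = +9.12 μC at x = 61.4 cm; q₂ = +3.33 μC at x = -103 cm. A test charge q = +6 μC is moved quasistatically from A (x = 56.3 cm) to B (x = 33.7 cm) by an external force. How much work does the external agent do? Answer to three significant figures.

-7.85 J

For quasistatic motion the external work equals the change in potential energy: W_ext = qΔV = q(V_B − V_A).
At A: distances to the source charges are 0.0510 m, 1.59 m; V_A = Σ kqᵢ/rᵢ = 1.63×10⁶ V.
At B: distances to the source charges are 0.277 m, 1.37 m; V_B = Σ kqᵢ/rᵢ = 3.18×10⁵ V.
ΔV = V_B − V_A = -1.31×10⁶ V.
W_ext = qΔV = (6.00×10⁻⁶ C)(-1.31×10⁶ V) = -7.85 J.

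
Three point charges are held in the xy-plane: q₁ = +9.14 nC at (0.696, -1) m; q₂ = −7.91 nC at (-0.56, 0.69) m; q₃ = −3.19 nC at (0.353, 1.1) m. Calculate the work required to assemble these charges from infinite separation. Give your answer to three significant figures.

-2.05×10⁻⁷ J

The work to assemble the configuration equals its total potential energy, U = Σ kqᵢqⱼ/rᵢⱼ over all pairs.
Pair separations: r₁₂ = 2.11 m, r₁₃ = 2.13 m, r₂₃ = 1.00 m.
U = (-3.09×10⁻⁷) + (-1.23×10⁻⁷) + (2.27×10⁻⁷) = -2.05×10⁻⁷ J.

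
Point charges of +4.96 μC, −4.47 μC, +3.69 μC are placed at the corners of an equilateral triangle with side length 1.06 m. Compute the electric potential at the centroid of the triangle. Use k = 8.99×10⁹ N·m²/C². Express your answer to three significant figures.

6.14×10⁴ V

The total potential is the scalar sum of each charge's contribution, V = Σ kqᵢ/rᵢ.
The distance from each vertex to the centroid is a/√3 = 0.612 m.
V = k[(4.96×10⁻⁶)/(0.612) + (-4.47×10⁻⁶)/(0.612) + (3.69×10⁻⁶)/(0.612)] = 6.14×10⁴ V.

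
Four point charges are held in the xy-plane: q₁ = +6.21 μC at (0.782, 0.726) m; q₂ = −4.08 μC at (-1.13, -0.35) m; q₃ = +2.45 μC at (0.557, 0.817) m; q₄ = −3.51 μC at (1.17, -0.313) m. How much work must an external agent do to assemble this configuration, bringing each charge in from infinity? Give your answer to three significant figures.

The assembly work is the sum of pairwise potential energies, U = Σ_{i<j} kqᵢqⱼ/rᵢⱼ.
Pair separations: r₁₂ = 2.19 m, r₁₃ = 0.243 m, r₁₄ = 1.11 m, r₂₃ = 2.05 m, r₂₄ = 2.30 m, r₃₄ = 1.29 m.
Summing all 6 pair terms gives U = 0.235 J.

0.235 J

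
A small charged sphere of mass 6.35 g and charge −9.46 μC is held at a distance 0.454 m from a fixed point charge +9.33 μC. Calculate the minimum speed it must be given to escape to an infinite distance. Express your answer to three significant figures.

23.5 m/s

To just escape, total mechanical energy must reach zero at infinity: ½mv²_min + U = 0, so ½mv²_min = −U = |kQq|/r.
|U| = |kQq|/r = (8.99×10⁹ N·m²/C²)(9.33×10⁻⁶)(9.46×10⁻⁶)/(0.454) = 1.75 J.
v_min = √(2|U|/m) = √(2·1.75/6.35×10⁻³) = 23.5 m/s.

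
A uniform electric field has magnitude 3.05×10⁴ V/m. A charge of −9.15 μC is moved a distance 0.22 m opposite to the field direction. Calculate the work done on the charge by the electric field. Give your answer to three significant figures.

0.0614 J

The potential change for a displacement 0.22 m opposite to the field direction is ΔV = +Ed = 6710 V.
W_field = −qΔV = 0.0614 J.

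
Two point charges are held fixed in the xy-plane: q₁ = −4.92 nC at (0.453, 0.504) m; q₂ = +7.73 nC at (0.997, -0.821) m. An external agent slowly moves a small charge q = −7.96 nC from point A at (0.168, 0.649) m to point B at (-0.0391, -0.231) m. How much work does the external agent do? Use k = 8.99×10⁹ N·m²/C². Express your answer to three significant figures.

-8.39×10⁻⁷ J

For quasistatic motion the external work equals the change in potential energy: W_ext = qΔV = q(V_B − V_A).
At A: distances to the source charges are 0.320 m, 1.69 m; V_A = Σ kqᵢ/rᵢ = -97.1 V.
At B: distances to the source charges are 0.885 m, 1.19 m; V_B = Σ kqᵢ/rᵢ = 8.28 V.
ΔV = V_B − V_A = 105 V.
W_ext = qΔV = (-7.96×10⁻⁹ C)(105 V) = -8.39×10⁻⁷ J.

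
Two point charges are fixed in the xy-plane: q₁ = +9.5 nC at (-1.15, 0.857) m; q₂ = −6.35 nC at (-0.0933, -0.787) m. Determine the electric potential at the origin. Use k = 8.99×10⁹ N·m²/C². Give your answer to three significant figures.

The total potential is the scalar sum of each charge's contribution, V = Σ kqᵢ/rᵢ.
Distances from the field point to each charge: r₁ = 1.43 m, r₂ = 0.793 m.
V = k[(9.50×10⁻⁹)/(1.43) + (-6.35×10⁻⁹)/(0.793)] = -12.5 V.

-12.5 V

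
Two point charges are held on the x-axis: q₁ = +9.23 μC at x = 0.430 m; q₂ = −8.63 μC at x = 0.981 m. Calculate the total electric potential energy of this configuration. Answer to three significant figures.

-1.30 J

The assembly work is the sum of pairwise potential energies, U = Σ_{i<j} kqᵢqⱼ/rᵢⱼ.
Pair separations: r₁₂ = 0.551 m.
U = (-1.30) = -1.30 J.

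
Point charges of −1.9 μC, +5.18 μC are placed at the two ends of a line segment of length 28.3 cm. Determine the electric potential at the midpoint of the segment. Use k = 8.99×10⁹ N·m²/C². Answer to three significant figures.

2.08×10⁵ V

Electric potential is a scalar, so the contributions from each charge add algebraically: V = Σ kqᵢ/rᵢ.
Each charge is 0.142 m from the midpoint.
V = k[(-1.90×10⁻⁶)/(0.142) + (5.18×10⁻⁶)/(0.142)] = 2.08×10⁵ V.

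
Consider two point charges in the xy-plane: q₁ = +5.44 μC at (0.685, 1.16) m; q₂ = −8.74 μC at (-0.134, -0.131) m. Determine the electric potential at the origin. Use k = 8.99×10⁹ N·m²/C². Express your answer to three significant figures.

-3.83×10⁵ V

Electric potential is a scalar, so the contributions from each charge add algebraically: V = Σ kqᵢ/rᵢ.
Distances from the field point to each charge: r₁ = 1.35 m, r₂ = 0.187 m.
V = k[(5.44×10⁻⁶)/(1.35) + (-8.74×10⁻⁶)/(0.187)] = -3.83×10⁵ V.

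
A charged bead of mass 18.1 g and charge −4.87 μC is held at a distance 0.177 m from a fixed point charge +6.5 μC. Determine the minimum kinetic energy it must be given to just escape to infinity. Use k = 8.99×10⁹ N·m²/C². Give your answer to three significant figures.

To just escape, total mechanical energy must reach zero at infinity: ½mv²_min + U = 0, so ½mv²_min = −U = |kQq|/r.
|U| = |kQq|/r = (8.99×10⁹ N·m²/C²)(6.50×10⁻⁶)(4.87×10⁻⁶)/(0.177) = 1.61 J.

1.61 J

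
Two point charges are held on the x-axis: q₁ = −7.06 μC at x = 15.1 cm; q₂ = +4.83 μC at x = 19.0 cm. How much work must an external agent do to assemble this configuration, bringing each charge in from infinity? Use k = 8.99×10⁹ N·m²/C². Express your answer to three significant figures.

The assembly work is the sum of pairwise potential energies, U = Σ_{i<j} kqᵢqⱼ/rᵢⱼ.
Pair separations: r₁₂ = 0.0390 m.
U = (-7.86) = -7.86 J.

-7.86 J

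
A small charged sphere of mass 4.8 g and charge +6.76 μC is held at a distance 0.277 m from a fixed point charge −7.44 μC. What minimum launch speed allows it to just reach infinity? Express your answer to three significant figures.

26.1 m/s

To just escape, total mechanical energy must reach zero at infinity: ½mv²_min + U = 0, so ½mv²_min = −U = |kQq|/r.
|U| = |kQq|/r = (8.99×10⁹ N·m²/C²)(7.44×10⁻⁶)(6.76×10⁻⁶)/(0.277) = 1.63 J.
v_min = √(2|U|/m) = √(2·1.63/4.80×10⁻³) = 26.1 m/s.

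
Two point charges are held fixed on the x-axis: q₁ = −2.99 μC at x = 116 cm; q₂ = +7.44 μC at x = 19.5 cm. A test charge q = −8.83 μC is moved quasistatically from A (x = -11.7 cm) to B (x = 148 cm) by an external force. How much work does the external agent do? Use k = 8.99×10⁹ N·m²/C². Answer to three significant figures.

1.99 J

For quasistatic motion the external work equals the change in potential energy: W_ext = qΔV = q(V_B − V_A).
At A: distances to the source charges are 1.28 m, 0.312 m; V_A = Σ kqᵢ/rᵢ = 1.93×10⁵ V.
At B: distances to the source charges are 0.320 m, 1.28 m; V_B = Σ kqᵢ/rᵢ = -3.19×10⁴ V.
ΔV = V_B − V_A = -2.25×10⁵ V.
W_ext = qΔV = (-8.83×10⁻⁶ C)(-2.25×10⁵ V) = 1.99 J.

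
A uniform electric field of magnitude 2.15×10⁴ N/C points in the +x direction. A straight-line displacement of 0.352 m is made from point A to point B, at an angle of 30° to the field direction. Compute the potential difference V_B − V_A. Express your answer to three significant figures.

Only the component of displacement along E changes the potential: ΔV = −E·d·cosθ.
ΔV = −(2.15×10⁴ V/m)(0.352 m)cos30° = -6550 V.

-6550 V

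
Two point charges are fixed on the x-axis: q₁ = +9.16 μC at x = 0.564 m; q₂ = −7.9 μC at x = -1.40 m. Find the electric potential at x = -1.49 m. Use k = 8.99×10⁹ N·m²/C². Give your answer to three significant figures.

The total potential is the scalar sum of each charge's contribution, V = Σ kqᵢ/rᵢ.
Distances from the field point to each charge: r₁ = 2.05 m, r₂ = 0.0900 m.
V = k[(9.16×10⁻⁶)/(2.05) + (-7.90×10⁻⁶)/(0.0900)] = -7.49×10⁵ V.

-7.49×10⁵ V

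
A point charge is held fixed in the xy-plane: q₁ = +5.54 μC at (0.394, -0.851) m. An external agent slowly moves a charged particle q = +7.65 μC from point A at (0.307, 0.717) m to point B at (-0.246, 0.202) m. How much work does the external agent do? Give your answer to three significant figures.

For quasistatic motion the external work equals the change in potential energy: W_ext = qΔV = q(V_B − V_A).
At A: distance to the source charge is 1.57 m; V_A = kq₁/r = 3.17×10⁴ V.
At B: distance to the source charge is 1.23 m; V_B = kq₁/r = 4.04×10⁴ V.
ΔV = V_B − V_A = 8700 V.
W_ext = qΔV = (7.65×10⁻⁶ C)(8700 V) = 0.0666 J.

0.0666 J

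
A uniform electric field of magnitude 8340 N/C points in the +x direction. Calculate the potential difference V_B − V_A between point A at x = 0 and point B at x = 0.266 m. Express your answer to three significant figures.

-2220 V

In a uniform field, potential decreases in the direction of E: V_B − V_A = −E·Δx.
V_B − V_A = −(8340 V/m)(0.266 m) = -2220 V.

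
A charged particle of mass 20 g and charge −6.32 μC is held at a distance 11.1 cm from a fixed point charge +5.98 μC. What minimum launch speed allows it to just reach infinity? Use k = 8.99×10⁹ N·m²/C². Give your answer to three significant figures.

17.5 m/s

To just escape, total mechanical energy must reach zero at infinity: ½mv²_min + U = 0, so ½mv²_min = −U = |kQq|/r.
|U| = |kQq|/r = (8.99×10⁹ N·m²/C²)(5.98×10⁻⁶)(6.32×10⁻⁶)/(0.111) = 3.06 J.
v_min = √(2|U|/m) = √(2·3.06/0.0200) = 17.5 m/s.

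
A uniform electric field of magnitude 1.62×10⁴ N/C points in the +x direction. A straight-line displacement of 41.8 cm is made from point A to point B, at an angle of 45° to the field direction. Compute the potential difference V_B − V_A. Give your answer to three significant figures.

Only the component of displacement along E changes the potential: ΔV = −E·d·cosθ.
ΔV = −(1.62×10⁴ V/m)(0.418 m)cos45° = -4790 V.

-4790 V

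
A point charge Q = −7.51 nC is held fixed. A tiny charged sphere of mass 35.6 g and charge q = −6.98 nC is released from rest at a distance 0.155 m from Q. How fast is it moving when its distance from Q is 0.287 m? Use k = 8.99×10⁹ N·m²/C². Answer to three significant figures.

Only the electrostatic force acts, so mechanical energy is conserved: ½mv² = U₁ − U₂ = kQq(1/r₁ − 1/r₂).
U₁ − U₂ = (8.99×10⁹ N·m²/C²)(-7.51×10⁻⁹ C)(-6.98×10⁻⁹ C)(1/0.155 − 1/0.287) = 1.40×10⁻⁶ J.
v = √(2·1.40×10⁻⁶/0.0356) = 8.86×10⁻³ m/s.

8.86×10⁻³ m/s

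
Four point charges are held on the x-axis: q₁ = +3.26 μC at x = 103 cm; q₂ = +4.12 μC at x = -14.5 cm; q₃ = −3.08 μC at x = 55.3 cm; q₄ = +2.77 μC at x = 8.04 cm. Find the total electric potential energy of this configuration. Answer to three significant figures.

The assembly work is the sum of pairwise potential energies, U = Σ_{i<j} kqᵢqⱼ/rᵢⱼ.
Pair separations: r₁₂ = 1.18 m, r₁₃ = 0.477 m, r₁₄ = 0.950 m, r₂₃ = 0.698 m, r₂₄ = 0.225 m, r₃₄ = 0.473 m.
Summing all 6 pair terms gives U = 0.128 J.

0.128 J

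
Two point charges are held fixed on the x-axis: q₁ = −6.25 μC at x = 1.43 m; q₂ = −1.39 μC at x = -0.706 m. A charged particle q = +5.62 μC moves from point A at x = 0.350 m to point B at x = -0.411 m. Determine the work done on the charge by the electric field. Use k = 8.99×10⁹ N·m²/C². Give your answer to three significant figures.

The work done by the electric force is W_field = −ΔU = −q(V_B − V_A) = q(V_A − V_B).
At A: distances to the source charges are 1.08 m, 1.06 m; V_A = Σ kqᵢ/rᵢ = -6.39×10⁴ V.
At B: distances to the source charges are 1.84 m, 0.295 m; V_B = Σ kqᵢ/rᵢ = -7.29×10⁴ V.
ΔV = V_B − V_A = -9020 V.
W_field = −qΔV = −(5.62×10⁻⁶ C)(-9020 V) = 0.0507 J.

0.0507 J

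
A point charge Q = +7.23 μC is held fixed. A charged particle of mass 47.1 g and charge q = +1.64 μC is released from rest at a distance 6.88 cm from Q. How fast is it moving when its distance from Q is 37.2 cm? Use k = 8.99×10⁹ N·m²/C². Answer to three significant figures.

7.32 m/s

Only the electrostatic force acts, so mechanical energy is conserved: ½mv² = U₁ − U₂ = kQq(1/r₁ − 1/r₂).
U₁ − U₂ = (8.99×10⁹ N·m²/C²)(7.23×10⁻⁶ C)(1.64×10⁻⁶ C)(1/0.0688 − 1/0.372) = 1.26 J.
v = √(2·1.26/0.0471) = 7.32 m/s.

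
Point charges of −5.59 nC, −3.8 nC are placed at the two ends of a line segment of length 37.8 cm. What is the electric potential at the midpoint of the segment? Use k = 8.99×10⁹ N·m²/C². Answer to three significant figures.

-447 V

Electric potential is a scalar, so the contributions from each charge add algebraically: V = Σ kqᵢ/rᵢ.
Each charge is 0.189 m from the midpoint.
V = k[(-5.59×10⁻⁹)/(0.189) + (-3.80×10⁻⁹)/(0.189)] = -447 V.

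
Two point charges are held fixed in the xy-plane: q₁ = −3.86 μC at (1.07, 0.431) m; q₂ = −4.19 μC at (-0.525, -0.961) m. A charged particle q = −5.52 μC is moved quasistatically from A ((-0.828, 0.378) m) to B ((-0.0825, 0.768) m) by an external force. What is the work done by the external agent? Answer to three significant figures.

For quasistatic motion the external work equals the change in potential energy: W_ext = qΔV = q(V_B − V_A).
At A: distances to the source charges are 1.90 m, 1.37 m; V_A = Σ kqᵢ/rᵢ = -4.57×10⁴ V.
At B: distances to the source charges are 1.20 m, 1.78 m; V_B = Σ kqᵢ/rᵢ = -5.00×10⁴ V.
ΔV = V_B − V_A = -4290 V.
W_ext = qΔV = (-5.52×10⁻⁶ C)(-4290 V) = 0.0237 J.

0.0237 J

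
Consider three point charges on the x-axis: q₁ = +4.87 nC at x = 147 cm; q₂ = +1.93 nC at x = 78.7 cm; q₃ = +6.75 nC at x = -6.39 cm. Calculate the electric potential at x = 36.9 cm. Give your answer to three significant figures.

Electric potential is a scalar, so the contributions from each charge add algebraically: V = Σ kqᵢ/rᵢ.
Distances from the field point to each charge: r₁ = 1.10 m, r₂ = 0.418 m, r₃ = 0.433 m.
V = k[(4.87×10⁻⁹)/(1.10) + (1.93×10⁻⁹)/(0.418) + (6.75×10⁻⁹)/(0.433)] = 221 V.

221 V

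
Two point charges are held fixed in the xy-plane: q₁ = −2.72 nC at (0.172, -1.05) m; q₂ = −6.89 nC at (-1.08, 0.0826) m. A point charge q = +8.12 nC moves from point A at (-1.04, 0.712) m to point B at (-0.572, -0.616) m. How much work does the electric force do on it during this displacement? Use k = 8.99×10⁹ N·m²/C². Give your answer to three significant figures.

-7.75×10⁻⁸ J

The work done by the electric force is W_field = −ΔU = −q(V_B − V_A) = q(V_A − V_B).
At A: distances to the source charges are 2.14 m, 0.631 m; V_A = Σ kqᵢ/rᵢ = -110 V.
At B: distances to the source charges are 0.861 m, 0.864 m; V_B = Σ kqᵢ/rᵢ = -100 V.
ΔV = V_B − V_A = 9.55 V.
W_field = −qΔV = −(8.12×10⁻⁹ C)(9.55 V) = -7.75×10⁻⁸ J.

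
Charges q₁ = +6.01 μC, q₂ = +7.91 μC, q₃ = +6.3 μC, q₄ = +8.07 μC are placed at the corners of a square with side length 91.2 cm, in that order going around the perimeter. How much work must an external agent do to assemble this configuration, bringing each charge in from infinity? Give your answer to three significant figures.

The assembly work is the sum of pairwise potential energies, U = Σ_{i<j} kqᵢqⱼ/rᵢⱼ.
The four side pairs have separation 0.912 m and the two diagonal pairs 1.29 m.
Summing all 6 pair terms gives U = 2.65 J.

2.65 J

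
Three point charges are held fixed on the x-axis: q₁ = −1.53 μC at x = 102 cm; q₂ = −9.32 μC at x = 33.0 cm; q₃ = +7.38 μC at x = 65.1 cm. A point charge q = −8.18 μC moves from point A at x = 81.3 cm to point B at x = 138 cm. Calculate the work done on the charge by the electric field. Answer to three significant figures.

-1.61 J

The work done by the electric force is W_field = −ΔU = −q(V_B − V_A) = q(V_A − V_B).
At A: distances to the source charges are 0.207 m, 0.483 m, 0.162 m; V_A = Σ kqᵢ/rᵢ = 1.70×10⁵ V.
At B: distances to the source charges are 0.360 m, 1.05 m, 0.729 m; V_B = Σ kqᵢ/rᵢ = -2.70×10⁴ V.
ΔV = V_B − V_A = -1.97×10⁵ V.
W_field = −qΔV = −(-8.18×10⁻⁶ C)(-1.97×10⁵ V) = -1.61 J.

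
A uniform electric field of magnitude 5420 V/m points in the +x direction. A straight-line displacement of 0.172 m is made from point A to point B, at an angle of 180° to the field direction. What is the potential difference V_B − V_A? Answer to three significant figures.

932 V

Only the component of displacement along E changes the potential: ΔV = −E·d·cosθ.
ΔV = −(5420 V/m)(0.172 m)cos180° = 932 V.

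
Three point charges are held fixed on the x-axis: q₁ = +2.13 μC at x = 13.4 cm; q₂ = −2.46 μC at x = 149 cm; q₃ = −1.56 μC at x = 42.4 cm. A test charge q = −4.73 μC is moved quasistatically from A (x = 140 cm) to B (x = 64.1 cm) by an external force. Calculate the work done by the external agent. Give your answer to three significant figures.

-0.908 J

For quasistatic motion the external work equals the change in potential energy: W_ext = qΔV = q(V_B − V_A).
At A: distances to the source charges are 1.27 m, 0.0900 m, 0.976 m; V_A = Σ kqᵢ/rᵢ = -2.45×10⁵ V.
At B: distances to the source charges are 0.507 m, 0.849 m, 0.217 m; V_B = Σ kqᵢ/rᵢ = -5.29×10⁴ V.
ΔV = V_B − V_A = 1.92×10⁵ V.
W_ext = qΔV = (-4.73×10⁻⁶ C)(1.92×10⁵ V) = -0.908 J.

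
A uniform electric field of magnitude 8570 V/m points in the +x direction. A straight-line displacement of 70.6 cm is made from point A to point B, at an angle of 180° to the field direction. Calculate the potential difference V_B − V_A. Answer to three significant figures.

Only the component of displacement along E changes the potential: ΔV = −E·d·cosθ.
ΔV = −(8570 V/m)(0.706 m)cos180° = 6050 V.

6050 V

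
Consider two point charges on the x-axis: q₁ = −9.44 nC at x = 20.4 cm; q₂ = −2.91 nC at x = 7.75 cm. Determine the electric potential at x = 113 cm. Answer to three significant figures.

Electric potential is a scalar, so the contributions from each charge add algebraically: V = Σ kqᵢ/rᵢ.
Distances from the field point to each charge: r₁ = 0.926 m, r₂ = 1.05 m.
V = k[(-9.44×10⁻⁹)/(0.926) + (-2.91×10⁻⁹)/(1.05)] = -117 V.

-117 V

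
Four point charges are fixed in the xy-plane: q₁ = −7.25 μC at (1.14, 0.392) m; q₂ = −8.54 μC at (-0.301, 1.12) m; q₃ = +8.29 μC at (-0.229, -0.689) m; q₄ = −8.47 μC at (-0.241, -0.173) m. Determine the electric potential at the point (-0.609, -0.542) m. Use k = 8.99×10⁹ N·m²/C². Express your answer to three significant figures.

Electric potential is a scalar, so the contributions from each charge add algebraically: V = Σ kqᵢ/rᵢ.
Distances from the field point to each charge: r₁ = 1.98 m, r₂ = 1.69 m, r₃ = 0.407 m, r₄ = 0.521 m.
V = k[(-7.25×10⁻⁶)/(1.98) + (-8.54×10⁻⁶)/(1.69) + (8.29×10⁻⁶)/(0.407) + (-8.47×10⁻⁶)/(0.521)] = -4.15×10⁴ V.

-4.15×10⁴ V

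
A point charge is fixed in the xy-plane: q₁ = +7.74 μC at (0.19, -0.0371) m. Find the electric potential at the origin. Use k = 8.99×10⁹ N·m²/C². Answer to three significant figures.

3.59×10⁵ V

The total potential is the scalar sum of each charge's contribution, V = Σ kqᵢ/rᵢ.
Distances from the field point to each charge: r₁ = 0.194 m.
V = k[(7.74×10⁻⁶)/(0.194)] = 3.59×10⁵ V.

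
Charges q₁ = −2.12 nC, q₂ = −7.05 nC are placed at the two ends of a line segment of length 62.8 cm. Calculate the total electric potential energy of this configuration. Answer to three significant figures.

The work to assemble the configuration equals its total potential energy, U = Σ kqᵢqⱼ/rᵢⱼ over all pairs.
The separation is r = 0.628 m.
U = (2.14×10⁻⁷) = 2.14×10⁻⁷ J.

2.14×10⁻⁷ J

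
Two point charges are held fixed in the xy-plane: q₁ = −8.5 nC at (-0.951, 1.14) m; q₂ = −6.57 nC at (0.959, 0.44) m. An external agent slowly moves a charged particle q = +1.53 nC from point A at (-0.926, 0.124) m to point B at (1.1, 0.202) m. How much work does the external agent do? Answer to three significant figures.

-2.16×10⁻⁷ J

For quasistatic motion the external work equals the change in potential energy: W_ext = qΔV = q(V_B − V_A).
At A: distances to the source charges are 1.02 m, 1.91 m; V_A = Σ kqᵢ/rᵢ = -106 V.
At B: distances to the source charges are 2.26 m, 0.277 m; V_B = Σ kqᵢ/rᵢ = -247 V.
ΔV = V_B − V_A = -141 V.
W_ext = qΔV = (1.53×10⁻⁹ C)(-141 V) = -2.16×10⁻⁷ J.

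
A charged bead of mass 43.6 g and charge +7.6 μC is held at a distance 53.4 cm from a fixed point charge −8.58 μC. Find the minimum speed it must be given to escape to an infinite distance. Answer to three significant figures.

To just escape, total mechanical energy must reach zero at infinity: ½mv²_min + U = 0, so ½mv²_min = −U = |kQq|/r.
|U| = |kQq|/r = (8.99×10⁹ N·m²/C²)(8.58×10⁻⁶)(7.60×10⁻⁶)/(0.534) = 1.10 J.
v_min = √(2|U|/m) = √(2·1.10/0.0436) = 7.10 m/s.

7.10 m/s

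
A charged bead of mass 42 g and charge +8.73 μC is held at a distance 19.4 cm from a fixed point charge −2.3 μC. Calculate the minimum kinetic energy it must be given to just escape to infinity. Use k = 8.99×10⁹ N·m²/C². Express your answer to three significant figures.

To just escape, total mechanical energy must reach zero at infinity: ½mv²_min + U = 0, so ½mv²_min = −U = |kQq|/r.
|U| = |kQq|/r = (8.99×10⁹ N·m²/C²)(2.30×10⁻⁶)(8.73×10⁻⁶)/(0.194) = 0.930 J.

0.930 J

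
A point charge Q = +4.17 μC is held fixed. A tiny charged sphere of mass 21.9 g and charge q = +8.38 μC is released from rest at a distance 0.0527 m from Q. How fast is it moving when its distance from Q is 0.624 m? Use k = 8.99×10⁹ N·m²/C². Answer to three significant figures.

Only the electrostatic force acts, so mechanical energy is conserved: ½mv² = U₁ − U₂ = kQq(1/r₁ − 1/r₂).
U₁ − U₂ = (8.99×10⁹ N·m²/C²)(4.17×10⁻⁶ C)(8.38×10⁻⁶ C)(1/0.0527 − 1/0.624) = 5.46 J.
v = √(2·5.46/0.0219) = 22.3 m/s.

22.3 m/s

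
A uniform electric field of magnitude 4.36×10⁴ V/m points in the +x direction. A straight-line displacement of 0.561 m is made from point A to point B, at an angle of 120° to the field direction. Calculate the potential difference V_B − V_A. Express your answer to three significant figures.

Only the component of displacement along E changes the potential: ΔV = −E·d·cosθ.
ΔV = −(4.36×10⁴ V/m)(0.561 m)cos120° = 1.22×10⁴ V.

1.22×10⁴ V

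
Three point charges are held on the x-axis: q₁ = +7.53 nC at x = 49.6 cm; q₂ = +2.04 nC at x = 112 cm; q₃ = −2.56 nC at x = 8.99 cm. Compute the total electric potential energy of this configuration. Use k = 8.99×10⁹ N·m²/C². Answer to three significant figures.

The assembly work is the sum of pairwise potential energies, U = Σ_{i<j} kqᵢqⱼ/rᵢⱼ.
Pair separations: r₁₂ = 0.624 m, r₁₃ = 0.406 m, r₂₃ = 1.03 m.
U = (2.21×10⁻⁷) + (-4.27×10⁻⁷) + (-4.56×10⁻⁸) = -2.51×10⁻⁷ J.

-2.51×10⁻⁷ J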